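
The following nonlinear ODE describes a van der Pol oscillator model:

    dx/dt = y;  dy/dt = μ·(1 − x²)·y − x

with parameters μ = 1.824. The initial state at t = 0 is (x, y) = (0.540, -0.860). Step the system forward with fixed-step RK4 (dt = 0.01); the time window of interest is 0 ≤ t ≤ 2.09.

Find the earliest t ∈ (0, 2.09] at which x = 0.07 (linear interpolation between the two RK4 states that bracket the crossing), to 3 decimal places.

t=0.000: state=(0.540, -0.860)
step 1 (dt=0.01): k1=(-0.860, -1.651), k2=(-0.868, -1.665), k3=(-0.868, -1.665), k4=(-0.877, -1.679); state += dt/6·(k1+2k2+2k3+k4)
t=0.010: state=(0.531, -0.877)
t=0.020: state=(0.522, -0.894)
t=0.030: state=(0.513, -0.911)
continuing one RK4 step at a time; state shown every 10 steps (Δt=0.1):
t=0.100: state=(0.445, -1.040)
t=0.200: state=(0.331, -1.256)
t=0.300: state=(0.192, -1.517)
t=0.370: state=(0.079, -1.730)
next step: t=0.380: state=(0.062, -1.762) — x has crossed 0.07
linear interpolation between t=0.370 (0.07900) and t=0.380 (0.06154) → t≈0.375

t = 0.375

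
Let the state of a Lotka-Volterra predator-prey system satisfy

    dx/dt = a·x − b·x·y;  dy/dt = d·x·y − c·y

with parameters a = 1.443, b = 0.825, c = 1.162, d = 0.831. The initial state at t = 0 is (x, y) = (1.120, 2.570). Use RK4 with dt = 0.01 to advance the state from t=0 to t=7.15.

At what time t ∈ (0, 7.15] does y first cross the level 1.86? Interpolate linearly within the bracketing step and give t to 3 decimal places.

t=0.000: state=(1.120, 2.570)
step 1 (dt=0.01): k1=(-0.759, -0.594), k2=(-0.753, -0.602), k3=(-0.753, -0.602), k4=(-0.748, -0.609); state += dt/6·(k1+2k2+2k3+k4)
t=0.010: state=(1.112, 2.564)
t=0.020: state=(1.105, 2.558)
t=0.030: state=(1.098, 2.552)
continuing one RK4 step at a time; state shown every 25 steps (Δt=0.25):
t=0.250: state=(0.963, 2.384)
t=0.500: state=(0.865, 2.153)
t=0.750: state=(0.815, 1.916)
t=0.810: state=(0.810, 1.861)
next step: t=0.820: state=(0.809, 1.852) — y has crossed 1.86
linear interpolation between t=0.810 (1.86090) and t=0.820 (1.85181) → t≈0.811

t = 0.811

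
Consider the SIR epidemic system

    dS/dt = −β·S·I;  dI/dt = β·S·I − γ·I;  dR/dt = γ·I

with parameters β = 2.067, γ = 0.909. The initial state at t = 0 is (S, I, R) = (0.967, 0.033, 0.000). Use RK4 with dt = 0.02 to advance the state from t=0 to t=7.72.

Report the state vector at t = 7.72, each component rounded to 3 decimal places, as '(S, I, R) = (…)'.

t=0.000: state=(0.967, 0.033, 0.000)
step 1 (dt=0.02): k1=(-0.066, 0.036, 0.030), k2=(-0.067, 0.036, 0.030), k3=(-0.067, 0.036, 0.030), k4=(-0.067, 0.037, 0.031); state += dt/6·(k1+2k2+2k3+k4)
t=0.020: state=(0.966, 0.034, 0.001)
t=0.040: state=(0.964, 0.034, 0.001)
t=0.060: state=(0.963, 0.035, 0.002)
continuing one RK4 step at a time; state shown every 25 steps (Δt=0.5):
t=0.500: state=(0.924, 0.056, 0.020)
t=1.000: state=(0.859, 0.089, 0.052)
t=1.500: state=(0.766, 0.131, 0.102)
t=2.000: state=(0.654, 0.174, 0.172)
t=2.500: state=(0.537, 0.204, 0.258)
t=3.000: state=(0.432, 0.214, 0.354)
t=3.500: state=(0.348, 0.203, 0.449)
t=4.000: state=(0.286, 0.178, 0.536)
t=4.500: state=(0.241, 0.148, 0.611)
t=5.000: state=(0.210, 0.119, 0.671)
t=5.500: state=(0.189, 0.093, 0.719)
t=6.000: state=(0.173, 0.071, 0.756)
t=6.500: state=(0.163, 0.053, 0.784)
t=7.000: state=(0.155, 0.040, 0.805)
t=7.500: state=(0.150, 0.030, 0.821)
t=7.720: state=(0.148, 0.026, 0.826)

(S, I, R) = (0.148, 0.026, 0.826)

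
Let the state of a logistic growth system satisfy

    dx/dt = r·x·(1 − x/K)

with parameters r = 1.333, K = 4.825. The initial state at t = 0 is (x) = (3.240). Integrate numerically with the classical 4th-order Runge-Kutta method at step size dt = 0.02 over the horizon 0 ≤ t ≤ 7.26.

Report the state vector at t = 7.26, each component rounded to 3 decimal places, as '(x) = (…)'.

(x) = (4.825)

t=0.000: state=(3.240)
step 1 (dt=0.02): k1=(1.419), k2=(1.412), k3=(1.412), k4=(1.406); state += dt/6·(k1+2k2+2k3+k4)
t=0.020: state=(3.268)
t=0.040: state=(3.296)
t=0.060: state=(3.324)
continuing one RK4 step at a time; state shown every 25 steps (Δt=0.5):
t=0.500: state=(3.856)
t=1.000: state=(4.274)
t=1.500: state=(4.525)
t=2.000: state=(4.666)
t=2.500: state=(4.742)
t=3.000: state=(4.782)
t=3.500: state=(4.803)
t=4.000: state=(4.814)
t=4.500: state=(4.819)
t=5.000: state=(4.822)
t=5.500: state=(4.823)
t=6.000: state=(4.824)
t=6.500: state=(4.825)
t=7.000: state=(4.825)
t=7.260: state=(4.825)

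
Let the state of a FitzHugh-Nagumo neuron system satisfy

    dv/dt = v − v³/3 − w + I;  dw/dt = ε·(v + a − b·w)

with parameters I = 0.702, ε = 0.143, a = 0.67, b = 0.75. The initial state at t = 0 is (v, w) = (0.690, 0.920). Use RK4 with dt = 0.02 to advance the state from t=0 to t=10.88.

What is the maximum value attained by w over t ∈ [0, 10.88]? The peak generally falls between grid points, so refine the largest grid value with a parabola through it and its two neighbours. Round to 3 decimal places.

t=0.000: state=(0.690, 0.920)
step 1 (dt=0.02): k1=(0.362, 0.096), k2=(0.363, 0.096), k3=(0.363, 0.096), k4=(0.364, 0.097); state += dt/6·(k1+2k2+2k3+k4)
t=0.020: state=(0.697, 0.922)
t=0.040: state=(0.705, 0.924)
t=0.060: state=(0.712, 0.926)
continuing one RK4 step at a time; state shown every 25 steps (Δt=0.5):
t=0.500: state=(0.879, 0.973)
t=1.000: state=(1.059, 1.037)
t=1.500: state=(1.197, 1.108)
t=2.000: state=(1.277, 1.183)
t=2.500: state=(1.303, 1.258)
t=3.000: state=(1.291, 1.330)
t=3.500: state=(1.253, 1.396)
t=4.000: state=(1.197, 1.455)
t=4.500: state=(1.126, 1.506)
t=5.000: state=(1.042, 1.550)
t=5.500: state=(0.942, 1.585)
t=6.000: state=(0.820, 1.610)
t=6.500: state=(0.665, 1.625)
t=7.000: state=(0.454, 1.626)
t=7.500: state=(0.145, 1.609)
t=8.000: state=(-0.337, 1.566)
t=8.500: state=(-1.021, 1.484)
t=9.000: state=(-1.627, 1.359)
t=9.500: state=(-1.869, 1.211)
t=10.000: state=(-1.901, 1.063)
t=10.500: state=(-1.869, 0.922)
t=10.880: state=(-1.833, 0.823)
largest grid value and its neighbours: w(6.780)=1.62702, w(6.800)=1.62702, w(6.820)=1.62700
parabola through these three points peaks at t≈6.794 with w≈1.62702

max w = 1.627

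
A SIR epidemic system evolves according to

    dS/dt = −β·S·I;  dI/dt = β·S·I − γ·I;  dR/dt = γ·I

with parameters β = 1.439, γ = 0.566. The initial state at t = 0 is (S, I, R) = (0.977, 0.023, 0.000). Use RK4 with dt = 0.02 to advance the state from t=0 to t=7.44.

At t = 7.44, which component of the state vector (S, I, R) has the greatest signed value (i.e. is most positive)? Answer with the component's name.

largest component: R

t=0.000: state=(0.977, 0.023, 0.000)
step 1 (dt=0.02): k1=(-0.032, 0.019, 0.013), k2=(-0.033, 0.019, 0.013), k3=(-0.033, 0.019, 0.013), k4=(-0.033, 0.020, 0.013); state += dt/6·(k1+2k2+2k3+k4)
t=0.020: state=(0.976, 0.023, 0.000)
t=0.040: state=(0.976, 0.024, 0.001)
t=0.060: state=(0.975, 0.024, 0.001)
continuing one RK4 step at a time; state shown every 25 steps (Δt=0.5):
t=0.500: state=(0.957, 0.035, 0.008)
t=1.000: state=(0.928, 0.052, 0.020)
t=1.500: state=(0.887, 0.075, 0.038)
t=2.000: state=(0.832, 0.105, 0.063)
t=2.500: state=(0.762, 0.140, 0.098)
t=3.000: state=(0.680, 0.178, 0.143)
t=3.500: state=(0.591, 0.211, 0.198)
t=4.000: state=(0.503, 0.236, 0.262)
t=4.500: state=(0.422, 0.248, 0.330)
t=5.000: state=(0.353, 0.247, 0.401)
t=5.500: state=(0.297, 0.235, 0.469)
t=6.000: state=(0.252, 0.215, 0.533)
t=6.500: state=(0.218, 0.192, 0.590)
t=7.000: state=(0.191, 0.167, 0.641)
t=7.440: state=(0.173, 0.147, 0.680)
compare at T: S=0.173, I=0.147, R=0.680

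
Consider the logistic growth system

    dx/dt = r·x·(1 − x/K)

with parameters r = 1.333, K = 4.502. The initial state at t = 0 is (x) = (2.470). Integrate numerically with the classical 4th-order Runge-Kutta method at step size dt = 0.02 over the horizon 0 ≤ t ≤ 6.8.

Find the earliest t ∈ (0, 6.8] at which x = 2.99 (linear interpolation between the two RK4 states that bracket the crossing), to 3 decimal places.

t = 0.365

t=0.000: state=(2.470)
step 1 (dt=0.02): k1=(1.486), k2=(1.484), k3=(1.484), k4=(1.482); state += dt/6·(k1+2k2+2k3+k4)
t=0.020: state=(2.500)
t=0.040: state=(2.529)
t=0.060: state=(2.559)
t=0.360: state=(2.983)
next step: t=0.380: state=(3.010) — x has crossed 2.99
linear interpolation between t=0.360 (2.98320) and t=0.380 (3.00992) → t≈0.365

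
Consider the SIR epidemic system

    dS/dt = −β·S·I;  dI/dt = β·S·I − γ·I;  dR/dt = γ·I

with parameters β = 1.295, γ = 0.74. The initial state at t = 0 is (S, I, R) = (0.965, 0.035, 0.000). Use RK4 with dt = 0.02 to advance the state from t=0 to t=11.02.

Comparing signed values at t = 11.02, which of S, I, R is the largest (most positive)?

t=0.000: state=(0.965, 0.035, 0.000)
step 1 (dt=0.02): k1=(-0.044, 0.018, 0.026), k2=(-0.044, 0.018, 0.026), k3=(-0.044, 0.018, 0.026), k4=(-0.044, 0.018, 0.026); state += dt/6·(k1+2k2+2k3+k4)
t=0.020: state=(0.964, 0.035, 0.001)
t=0.040: state=(0.963, 0.036, 0.001)
t=0.060: state=(0.962, 0.036, 0.002)
continuing one RK4 step at a time; state shown every 25 steps (Δt=0.5):
t=0.500: state=(0.940, 0.045, 0.015)
t=1.000: state=(0.910, 0.056, 0.033)
t=1.500: state=(0.874, 0.069, 0.057)
t=2.000: state=(0.832, 0.083, 0.085)
t=2.500: state=(0.785, 0.097, 0.118)
t=3.000: state=(0.734, 0.110, 0.157)
t=3.500: state=(0.681, 0.120, 0.199)
t=4.000: state=(0.629, 0.126, 0.245)
t=4.500: state=(0.579, 0.129, 0.292)
t=5.000: state=(0.532, 0.128, 0.340)
t=5.500: state=(0.491, 0.123, 0.386)
t=6.000: state=(0.454, 0.115, 0.430)
t=6.500: state=(0.423, 0.106, 0.471)
t=7.000: state=(0.396, 0.095, 0.509)
t=7.500: state=(0.374, 0.084, 0.542)
t=8.000: state=(0.355, 0.074, 0.571)
t=8.500: state=(0.340, 0.064, 0.596)
t=9.000: state=(0.327, 0.055, 0.618)
t=9.500: state=(0.317, 0.047, 0.637)
t=10.000: state=(0.308, 0.039, 0.653)
t=10.500: state=(0.301, 0.033, 0.666)
t=11.000: state=(0.295, 0.028, 0.677)
t=11.020: state=(0.295, 0.028, 0.678)
compare at T: S=0.295, I=0.028, R=0.678

largest component: R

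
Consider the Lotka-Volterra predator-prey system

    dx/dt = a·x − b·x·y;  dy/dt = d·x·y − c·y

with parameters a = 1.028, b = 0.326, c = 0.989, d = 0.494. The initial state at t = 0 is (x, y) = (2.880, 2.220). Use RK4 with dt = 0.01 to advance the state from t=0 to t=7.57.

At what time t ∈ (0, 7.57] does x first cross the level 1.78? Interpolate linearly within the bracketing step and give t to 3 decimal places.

t=0.000: state=(2.880, 2.220)
step 1 (dt=0.01): k1=(0.876, 0.963), k2=(0.873, 0.970), k3=(0.873, 0.970), k4=(0.870, 0.977); state += dt/6·(k1+2k2+2k3+k4)
t=0.010: state=(2.889, 2.230)
t=0.020: state=(2.897, 2.240)
t=0.030: state=(2.906, 2.250)
continuing one RK4 step at a time; state shown every 25 steps (Δt=0.25):
t=0.250: state=(3.074, 2.505)
t=0.500: state=(3.193, 2.884)
t=0.750: state=(3.204, 3.347)
t=1.000: state=(3.089, 3.860)
t=1.250: state=(2.857, 4.357)
t=1.500: state=(2.546, 4.752)
t=1.750: state=(2.211, 4.978)
t=2.000: state=(1.901, 5.010)
t=2.100: state=(1.790, 4.971)
next step: t=2.110: state=(1.780, 4.966) — x has crossed 1.78
linear interpolation between t=2.100 (1.79028) and t=2.110 (1.77971) → t≈2.110

t = 2.110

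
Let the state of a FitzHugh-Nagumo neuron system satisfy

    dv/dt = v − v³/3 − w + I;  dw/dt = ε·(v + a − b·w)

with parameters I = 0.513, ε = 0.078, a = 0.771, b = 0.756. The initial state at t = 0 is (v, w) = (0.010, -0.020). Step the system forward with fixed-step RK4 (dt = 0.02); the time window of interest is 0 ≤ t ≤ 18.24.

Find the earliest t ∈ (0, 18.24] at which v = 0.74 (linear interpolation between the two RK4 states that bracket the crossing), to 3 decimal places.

t = 0.908

t=0.000: state=(0.010, -0.020)
step 1 (dt=0.02): k1=(0.543, 0.062), k2=(0.548, 0.062), k3=(0.548, 0.062), k4=(0.553, 0.063); state += dt/6·(k1+2k2+2k3+k4)
t=0.020: state=(0.021, -0.019)
t=0.040: state=(0.032, -0.017)
t=0.060: state=(0.043, -0.016)
t=0.900: state=(0.732, 0.057)
next step: t=0.920: state=(0.753, 0.059) — v has crossed 0.74
linear interpolation between t=0.900 (0.73159) and t=0.920 (0.75281) → t≈0.908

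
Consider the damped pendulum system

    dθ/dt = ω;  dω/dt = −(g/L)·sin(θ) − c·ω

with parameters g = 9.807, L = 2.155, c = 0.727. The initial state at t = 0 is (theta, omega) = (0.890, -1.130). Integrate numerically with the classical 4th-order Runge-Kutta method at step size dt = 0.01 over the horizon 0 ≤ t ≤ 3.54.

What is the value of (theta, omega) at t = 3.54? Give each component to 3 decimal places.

t=0.000: state=(0.890, -1.130)
step 1 (dt=0.01): k1=(-1.130, -2.715), k2=(-1.144, -2.689), k3=(-1.143, -2.689), k4=(-1.157, -2.662); state += dt/6·(k1+2k2+2k3+k4)
t=0.010: state=(0.879, -1.157)
t=0.020: state=(0.867, -1.183)
t=0.030: state=(0.855, -1.209)
continuing one RK4 step at a time; state shown every 20 steps (Δt=0.2):
t=0.200: state=(0.617, -1.557)
t=0.400: state=(0.285, -1.713)
t=0.600: state=(-0.048, -1.576)
t=0.800: state=(-0.329, -1.196)
t=1.000: state=(-0.518, -0.679)
t=1.200: state=(-0.598, -0.131)
t=1.400: state=(-0.574, 0.361)
t=1.600: state=(-0.462, 0.734)
t=1.800: state=(-0.291, 0.947)
t=2.000: state=(-0.095, 0.980)
t=2.200: state=(0.090, 0.845)
t=2.400: state=(0.235, 0.589)
t=2.600: state=(0.321, 0.272)
t=2.800: state=(0.344, -0.046)
t=3.000: state=(0.306, -0.314)
t=3.200: state=(0.224, -0.495)
t=3.400: state=(0.116, -0.571)
t=3.540: state=(0.036, -0.561)

(theta, omega) = (0.036, -0.561)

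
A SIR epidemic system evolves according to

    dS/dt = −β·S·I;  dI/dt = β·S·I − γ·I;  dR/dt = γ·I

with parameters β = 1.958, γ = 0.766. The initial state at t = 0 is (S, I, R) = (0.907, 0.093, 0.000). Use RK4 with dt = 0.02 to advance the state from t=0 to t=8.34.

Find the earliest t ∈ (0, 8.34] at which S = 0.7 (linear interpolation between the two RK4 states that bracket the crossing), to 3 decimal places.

t=0.000: state=(0.907, 0.093, 0.000)
step 1 (dt=0.02): k1=(-0.165, 0.094, 0.071), k2=(-0.167, 0.095, 0.072), k3=(-0.167, 0.095, 0.072), k4=(-0.168, 0.095, 0.073); state += dt/6·(k1+2k2+2k3+k4)
t=0.020: state=(0.904, 0.095, 0.001)
t=0.040: state=(0.900, 0.097, 0.003)
t=0.060: state=(0.897, 0.099, 0.004)
continuing one RK4 step at a time; state shown every 25 steps (Δt=0.5):
t=0.500: state=(0.807, 0.147, 0.046)
t=0.920: state=(0.700, 0.199, 0.101)
next step: t=0.940: state=(0.695, 0.201, 0.104) — S has crossed 0.7
linear interpolation between t=0.920 (0.70032) and t=0.940 (0.69487) → t≈0.921

t = 0.921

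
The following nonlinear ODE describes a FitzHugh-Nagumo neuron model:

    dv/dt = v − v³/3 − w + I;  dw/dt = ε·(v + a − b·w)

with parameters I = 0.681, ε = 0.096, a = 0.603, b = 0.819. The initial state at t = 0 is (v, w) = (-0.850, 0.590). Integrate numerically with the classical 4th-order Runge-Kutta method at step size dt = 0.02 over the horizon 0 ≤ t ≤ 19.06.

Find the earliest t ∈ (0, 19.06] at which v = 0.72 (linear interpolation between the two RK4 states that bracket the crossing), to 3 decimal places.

t = 12.674

t=0.000: state=(-0.850, 0.590)
step 1 (dt=0.02): k1=(-0.554, -0.070), k2=(-0.555, -0.071), k3=(-0.555, -0.071), k4=(-0.556, -0.071); state += dt/6·(k1+2k2+2k3+k4)
t=0.020: state=(-0.861, 0.589)
t=0.040: state=(-0.872, 0.587)
t=0.060: state=(-0.883, 0.586)
continuing one RK4 step at a time; state shown every 50 steps (Δt=1):
t=1.000: state=(-1.346, 0.498)
t=2.000: state=(-1.523, 0.381)
t=3.000: state=(-1.509, 0.267)
t=4.000: state=(-1.444, 0.166)
t=5.000: state=(-1.364, 0.080)
t=6.000: state=(-1.277, 0.007)
t=7.000: state=(-1.182, -0.051)
t=8.000: state=(-1.074, -0.096)
t=9.000: state=(-0.946, -0.126)
t=10.000: state=(-0.778, -0.141)
t=11.000: state=(-0.516, -0.135)
t=12.000: state=(0.009, -0.096)
t=12.660: state=(0.702, -0.033)
next step: t=12.680: state=(0.728, -0.031) — v has crossed 0.72
linear interpolation between t=12.660 (0.70157) and t=12.680 (0.72769) → t≈12.674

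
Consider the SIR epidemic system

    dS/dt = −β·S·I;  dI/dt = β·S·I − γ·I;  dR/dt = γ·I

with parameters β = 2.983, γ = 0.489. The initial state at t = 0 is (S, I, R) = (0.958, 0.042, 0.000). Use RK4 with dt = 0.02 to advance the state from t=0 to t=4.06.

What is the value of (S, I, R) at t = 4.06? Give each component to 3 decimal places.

(S, I, R) = (0.012, 0.269, 0.719)

t=0.000: state=(0.958, 0.042, 0.000)
step 1 (dt=0.02): k1=(-0.120, 0.099, 0.021), k2=(-0.123, 0.102, 0.021), k3=(-0.123, 0.102, 0.021), k4=(-0.126, 0.104, 0.022); state += dt/6·(k1+2k2+2k3+k4)
t=0.020: state=(0.956, 0.044, 0.000)
t=0.040: state=(0.953, 0.046, 0.001)
t=0.060: state=(0.950, 0.048, 0.001)
continuing one RK4 step at a time; state shown every 10 steps (Δt=0.2):
t=0.200: state=(0.928, 0.067, 0.005)
t=0.400: state=(0.882, 0.104, 0.013)
t=0.600: state=(0.817, 0.157, 0.026)
t=0.800: state=(0.729, 0.226, 0.045)
t=1.000: state=(0.622, 0.307, 0.071)
t=1.200: state=(0.505, 0.390, 0.105)
t=1.400: state=(0.392, 0.462, 0.147)
t=1.600: state=(0.293, 0.513, 0.194)
t=1.800: state=(0.213, 0.540, 0.246)
t=2.000: state=(0.154, 0.546, 0.299)
t=2.200: state=(0.112, 0.536, 0.353)
t=2.400: state=(0.082, 0.515, 0.404)
t=2.600: state=(0.060, 0.487, 0.453)
t=2.800: state=(0.046, 0.455, 0.499)
t=3.000: state=(0.035, 0.423, 0.542)
t=3.200: state=(0.028, 0.391, 0.582)
t=3.400: state=(0.022, 0.360, 0.618)
t=3.600: state=(0.018, 0.330, 0.652)
t=3.800: state=(0.015, 0.302, 0.683)
t=4.000: state=(0.013, 0.276, 0.711)
t=4.060: state=(0.012, 0.269, 0.719)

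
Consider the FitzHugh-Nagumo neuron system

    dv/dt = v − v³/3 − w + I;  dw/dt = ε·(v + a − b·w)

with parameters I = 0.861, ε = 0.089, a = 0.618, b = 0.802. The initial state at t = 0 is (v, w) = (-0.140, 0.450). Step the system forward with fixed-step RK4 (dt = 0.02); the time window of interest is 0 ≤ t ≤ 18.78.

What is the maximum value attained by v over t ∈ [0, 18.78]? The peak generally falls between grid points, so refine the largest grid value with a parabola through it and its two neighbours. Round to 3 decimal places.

t=0.000: state=(-0.140, 0.450)
step 1 (dt=0.02): k1=(0.272, 0.010), k2=(0.274, 0.011), k3=(0.275, 0.011), k4=(0.277, 0.011); state += dt/6·(k1+2k2+2k3+k4)
t=0.020: state=(-0.135, 0.450)
t=0.040: state=(-0.129, 0.450)
t=0.060: state=(-0.123, 0.451)
continuing one RK4 step at a time; state shown every 50 steps (Δt=1):
t=1.000: state=(0.311, 0.477)
t=2.000: state=(1.210, 0.561)
t=3.000: state=(1.730, 0.708)
t=4.000: state=(1.753, 0.863)
t=5.000: state=(1.693, 1.005)
t=6.000: state=(1.623, 1.131)
t=7.000: state=(1.550, 1.242)
t=8.000: state=(1.476, 1.340)
t=9.000: state=(1.400, 1.424)
t=10.000: state=(1.320, 1.496)
t=11.000: state=(1.236, 1.556)
t=12.000: state=(1.143, 1.604)
t=13.000: state=(1.038, 1.640)
t=14.000: state=(0.911, 1.664)
t=15.000: state=(0.739, 1.674)
t=16.000: state=(0.462, 1.664)
t=17.000: state=(-0.119, 1.621)
t=18.000: state=(-1.316, 1.503)
t=18.780: state=(-1.849, 1.352)
largest grid value and its neighbours: v(3.520)=1.76507, v(3.540)=1.76511, v(3.560)=1.76509
parabola through these three points peaks at t≈3.542 with v≈1.76511

max v = 1.765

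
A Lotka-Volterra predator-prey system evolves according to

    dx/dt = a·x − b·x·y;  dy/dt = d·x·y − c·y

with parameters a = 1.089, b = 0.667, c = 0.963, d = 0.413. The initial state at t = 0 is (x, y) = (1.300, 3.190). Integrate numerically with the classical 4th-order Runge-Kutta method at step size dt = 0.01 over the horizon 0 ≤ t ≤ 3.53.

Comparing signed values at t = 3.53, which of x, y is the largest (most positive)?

t=0.000: state=(1.300, 3.190)
step 1 (dt=0.01): k1=(-1.350, -1.359), k2=(-1.337, -1.365), k3=(-1.338, -1.365), k4=(-1.325, -1.371); state += dt/6·(k1+2k2+2k3+k4)
t=0.010: state=(1.287, 3.176)
t=0.020: state=(1.274, 3.163)
t=0.030: state=(1.261, 3.149)
continuing one RK4 step at a time; state shown every 20 steps (Δt=0.2):
t=0.200: state=(1.076, 2.901)
t=0.400: state=(0.927, 2.598)
t=0.600: state=(0.832, 2.303)
t=0.800: state=(0.775, 2.030)
t=1.000: state=(0.747, 1.782)
t=1.200: state=(0.743, 1.563)
t=1.400: state=(0.760, 1.372)
t=1.600: state=(0.796, 1.207)
t=1.800: state=(0.851, 1.065)
t=2.000: state=(0.925, 0.945)
t=2.200: state=(1.021, 0.845)
t=2.400: state=(1.141, 0.762)
t=2.600: state=(1.287, 0.694)
t=2.800: state=(1.465, 0.642)
t=3.000: state=(1.676, 0.602)
t=3.200: state=(1.927, 0.576)
t=3.400: state=(2.221, 0.564)
t=3.530: state=(2.436, 0.564)
compare at T: x=2.436, y=0.564

largest component: x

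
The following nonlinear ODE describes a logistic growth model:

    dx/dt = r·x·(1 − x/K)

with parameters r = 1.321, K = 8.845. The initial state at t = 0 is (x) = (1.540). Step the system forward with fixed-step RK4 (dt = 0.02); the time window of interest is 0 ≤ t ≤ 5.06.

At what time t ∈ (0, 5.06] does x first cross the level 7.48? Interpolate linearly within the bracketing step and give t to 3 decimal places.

t = 2.466

t=0.000: state=(1.540)
step 1 (dt=0.02): k1=(1.680), k2=(1.695), k3=(1.695), k4=(1.709); state += dt/6·(k1+2k2+2k3+k4)
t=0.020: state=(1.574)
t=0.040: state=(1.608)
t=0.060: state=(1.643)
continuing one RK4 step at a time; state shown every 10 steps (Δt=0.2):
t=0.200: state=(1.905)
t=0.400: state=(2.330)
t=0.600: state=(2.810)
t=0.800: state=(3.339)
t=1.000: state=(3.904)
t=1.200: state=(4.485)
t=1.400: state=(5.065)
t=1.600: state=(5.623)
t=1.800: state=(6.142)
t=2.000: state=(6.611)
t=2.200: state=(7.023)
t=2.400: state=(7.376)
t=2.460: state=(7.471)
next step: t=2.480: state=(7.501) — x has crossed 7.48
linear interpolation between t=2.460 (7.47051) and t=2.480 (7.50091) → t≈2.466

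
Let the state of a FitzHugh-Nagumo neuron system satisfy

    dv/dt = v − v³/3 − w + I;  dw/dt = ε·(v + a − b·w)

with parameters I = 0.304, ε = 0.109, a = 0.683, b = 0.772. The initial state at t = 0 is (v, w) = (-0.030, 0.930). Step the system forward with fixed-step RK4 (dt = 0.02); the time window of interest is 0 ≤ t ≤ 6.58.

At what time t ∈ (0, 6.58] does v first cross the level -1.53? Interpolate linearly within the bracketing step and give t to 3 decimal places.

t=0.000: state=(-0.030, 0.930)
step 1 (dt=0.02): k1=(-0.656, -0.007), k2=(-0.662, -0.008), k3=(-0.663, -0.008), k4=(-0.669, -0.009); state += dt/6·(k1+2k2+2k3+k4)
t=0.020: state=(-0.043, 0.930)
t=0.040: state=(-0.057, 0.930)
t=0.060: state=(-0.071, 0.929)
continuing one RK4 step at a time; state shown every 25 steps (Δt=0.5):
t=0.500: state=(-0.449, 0.916)
t=1.000: state=(-1.036, 0.876)
t=1.440: state=(-1.517, 0.815)
next step: t=1.460: state=(-1.534, 0.812) — v has crossed -1.53
linear interpolation between t=1.440 (-1.51662) and t=1.460 (-1.53366) → t≈1.456

t = 1.456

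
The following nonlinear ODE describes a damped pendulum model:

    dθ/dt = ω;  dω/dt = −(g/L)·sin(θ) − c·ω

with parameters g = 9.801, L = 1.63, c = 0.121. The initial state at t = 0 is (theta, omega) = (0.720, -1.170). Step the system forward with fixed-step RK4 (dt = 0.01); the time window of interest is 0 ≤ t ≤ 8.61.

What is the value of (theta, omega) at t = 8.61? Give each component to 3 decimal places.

(theta, omega) = (-0.320, -0.935)

t=0.000: state=(0.720, -1.170)
step 1 (dt=0.01): k1=(-1.170, -3.823), k2=(-1.189, -3.794), k3=(-1.189, -3.794), k4=(-1.208, -3.765); state += dt/6·(k1+2k2+2k3+k4)
t=0.010: state=(0.708, -1.208)
t=0.020: state=(0.696, -1.245)
t=0.030: state=(0.683, -1.282)
continuing one RK4 step at a time; state shown every 50 steps (Δt=0.5):
t=0.500: state=(-0.168, -1.948)
t=1.000: state=(-0.799, -0.317)
t=1.500: state=(-0.445, 1.572)
t=2.000: state=(0.427, 1.481)
t=2.500: state=(0.728, -0.384)
t=3.000: state=(0.136, -1.701)
t=3.500: state=(-0.588, -0.849)
t=4.000: state=(-0.552, 0.958)
t=4.500: state=(0.157, 1.521)
t=5.000: state=(0.629, 0.165)
t=5.500: state=(0.304, -1.306)
t=6.000: state=(-0.380, -1.084)
t=6.500: state=(-0.551, 0.458)
t=7.000: state=(-0.032, 1.358)
t=7.500: state=(0.497, 0.505)
t=8.000: state=(0.377, -0.914)
t=8.500: state=(-0.206, -1.122)
t=8.610: state=(-0.320, -0.935)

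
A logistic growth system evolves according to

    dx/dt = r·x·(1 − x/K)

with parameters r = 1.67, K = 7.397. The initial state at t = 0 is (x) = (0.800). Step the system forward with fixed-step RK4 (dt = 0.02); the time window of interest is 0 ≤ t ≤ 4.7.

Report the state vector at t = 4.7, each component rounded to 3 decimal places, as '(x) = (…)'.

(x) = (7.373)

t=0.000: state=(0.800)
step 1 (dt=0.02): k1=(1.192), k2=(1.207), k3=(1.207), k4=(1.223); state += dt/6·(k1+2k2+2k3+k4)
t=0.020: state=(0.824)
t=0.040: state=(0.849)
t=0.060: state=(0.874)
continuing one RK4 step at a time; state shown every 10 steps (Δt=0.2):
t=0.200: state=(1.071)
t=0.400: state=(1.415)
t=0.600: state=(1.837)
t=0.800: state=(2.335)
t=1.000: state=(2.898)
t=1.200: state=(3.503)
t=1.400: state=(4.119)
t=1.600: state=(4.712)
t=1.800: state=(5.253)
t=2.000: state=(5.724)
t=2.200: state=(6.117)
t=2.400: state=(6.433)
t=2.600: state=(6.680)
t=2.800: state=(6.869)
t=3.000: state=(7.011)
t=3.200: state=(7.117)
t=3.400: state=(7.194)
t=3.600: state=(7.251)
t=3.800: state=(7.292)
t=4.000: state=(7.321)
t=4.200: state=(7.343)
t=4.400: state=(7.358)
t=4.600: state=(7.369)
t=4.700: state=(7.373)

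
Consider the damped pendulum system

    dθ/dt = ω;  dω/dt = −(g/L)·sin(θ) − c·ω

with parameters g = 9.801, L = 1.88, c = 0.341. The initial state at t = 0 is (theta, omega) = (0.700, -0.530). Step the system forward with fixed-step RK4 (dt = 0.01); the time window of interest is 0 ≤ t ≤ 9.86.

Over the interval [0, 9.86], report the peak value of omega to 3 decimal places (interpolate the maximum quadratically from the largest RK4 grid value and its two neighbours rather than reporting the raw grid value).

t=0.000: state=(0.700, -0.530)
step 1 (dt=0.01): k1=(-0.530, -3.178), k2=(-0.546, -3.162), k3=(-0.546, -3.161), k4=(-0.562, -3.145); state += dt/6·(k1+2k2+2k3+k4)
t=0.010: state=(0.695, -0.562)
t=0.020: state=(0.689, -0.593)
t=0.030: state=(0.683, -0.624)
continuing one RK4 step at a time; state shown every 50 steps (Δt=0.5):
t=0.500: state=(0.136, -1.475)
t=1.000: state=(-0.480, -0.746)
t=1.500: state=(-0.503, 0.624)
t=2.000: state=(-0.002, 1.152)
t=2.500: state=(0.422, 0.385)
t=3.000: state=(0.338, -0.659)
t=3.500: state=(-0.089, -0.855)
t=4.000: state=(-0.354, -0.113)
t=4.500: state=(-0.203, 0.631)
t=5.000: state=(0.140, 0.591)
t=5.500: state=(0.280, -0.071)
t=6.000: state=(0.101, -0.555)
t=6.500: state=(-0.158, -0.371)
t=7.000: state=(-0.207, 0.179)
t=7.500: state=(-0.028, 0.453)
t=8.000: state=(0.154, 0.199)
t=8.500: state=(0.142, -0.228)
t=9.000: state=(-0.020, -0.344)
t=9.500: state=(-0.135, -0.074)
t=9.860: state=(-0.116, 0.168)
largest grid value and its neighbours: omega(1.930)=1.16475, omega(1.940)=1.16480, omega(1.950)=1.16425
parabola through these three points peaks at t≈1.936 with omega≈1.16485

max omega = 1.165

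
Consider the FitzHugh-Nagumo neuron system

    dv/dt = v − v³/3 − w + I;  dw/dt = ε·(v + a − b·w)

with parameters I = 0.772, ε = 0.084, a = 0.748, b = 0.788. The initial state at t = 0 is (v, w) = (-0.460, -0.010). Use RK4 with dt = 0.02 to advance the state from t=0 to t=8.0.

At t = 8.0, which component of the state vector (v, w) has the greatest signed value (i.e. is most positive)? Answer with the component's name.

largest component: v

t=0.000: state=(-0.460, -0.010)
step 1 (dt=0.02): k1=(0.354, 0.025), k2=(0.357, 0.025), k3=(0.357, 0.025), k4=(0.360, 0.025); state += dt/6·(k1+2k2+2k3+k4)
t=0.020: state=(-0.453, -0.009)
t=0.040: state=(-0.446, -0.009)
t=0.060: state=(-0.438, -0.008)
continuing one RK4 step at a time; state shown every 25 steps (Δt=0.5):
t=0.500: state=(-0.244, 0.006)
t=1.000: state=(0.088, 0.033)
t=1.500: state=(0.602, 0.077)
t=2.000: state=(1.248, 0.143)
t=2.500: state=(1.710, 0.232)
t=3.000: state=(1.871, 0.330)
t=3.500: state=(1.891, 0.428)
t=4.000: state=(1.869, 0.523)
t=4.500: state=(1.837, 0.613)
t=5.000: state=(1.801, 0.699)
t=5.500: state=(1.764, 0.781)
t=6.000: state=(1.726, 0.859)
t=6.500: state=(1.688, 0.932)
t=7.000: state=(1.650, 1.002)
t=7.500: state=(1.611, 1.067)
t=8.000: state=(1.572, 1.129)
compare at T: v=1.572, w=1.129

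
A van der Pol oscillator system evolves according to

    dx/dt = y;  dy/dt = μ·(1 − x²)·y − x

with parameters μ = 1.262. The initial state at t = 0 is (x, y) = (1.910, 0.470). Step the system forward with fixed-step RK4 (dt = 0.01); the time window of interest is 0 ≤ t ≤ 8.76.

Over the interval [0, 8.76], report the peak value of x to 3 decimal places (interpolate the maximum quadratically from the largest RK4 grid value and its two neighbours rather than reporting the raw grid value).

max x = 2.012

t=0.000: state=(1.910, 0.470)
step 1 (dt=0.01): k1=(0.470, -3.481), k2=(0.453, -3.430), k3=(0.453, -3.431), k4=(0.436, -3.380); state += dt/6·(k1+2k2+2k3+k4)
t=0.010: state=(1.915, 0.436)
t=0.020: state=(1.919, 0.402)
t=0.030: state=(1.923, 0.370)
continuing one RK4 step at a time; state shown every 50 steps (Δt=0.5):
t=0.500: state=(1.875, -0.380)
t=1.000: state=(1.624, -0.604)
t=1.500: state=(1.269, -0.838)
t=2.000: state=(0.745, -1.327)
t=2.500: state=(-0.173, -2.476)
t=3.000: state=(-1.543, -2.230)
t=3.500: state=(-2.011, -0.007)
t=4.000: state=(-1.866, 0.464)
t=4.500: state=(-1.590, 0.637)
t=5.000: state=(-1.216, 0.882)
t=5.500: state=(-0.659, 1.429)
t=6.000: state=(0.336, 2.655)
t=6.500: state=(1.675, 1.865)
t=7.000: state=(2.009, -0.109)
t=7.500: state=(1.836, -0.489)
t=8.000: state=(1.549, -0.661)
t=8.500: state=(1.160, -0.927)
t=8.760: state=(0.889, -1.176)
largest grid value and its neighbours: x(6.930)=2.01213, x(6.940)=2.01222, x(6.950)=2.01211
parabola through these three points peaks at t≈6.939 with x≈2.01222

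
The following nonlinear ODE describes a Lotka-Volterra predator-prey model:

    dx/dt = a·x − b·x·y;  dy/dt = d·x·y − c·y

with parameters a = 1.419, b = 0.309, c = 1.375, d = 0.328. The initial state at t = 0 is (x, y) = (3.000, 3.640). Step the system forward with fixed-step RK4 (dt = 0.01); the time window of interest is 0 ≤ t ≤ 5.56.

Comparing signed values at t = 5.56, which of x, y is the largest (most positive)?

largest component: x

t=0.000: state=(3.000, 3.640)
step 1 (dt=0.01): k1=(0.883, -1.423), k2=(0.891, -1.415), k3=(0.891, -1.415), k4=(0.898, -1.407); state += dt/6·(k1+2k2+2k3+k4)
t=0.010: state=(3.009, 3.626)
t=0.020: state=(3.018, 3.612)
t=0.030: state=(3.027, 3.598)
continuing one RK4 step at a time; state shown every 20 steps (Δt=0.2):
t=0.200: state=(3.208, 3.388)
t=0.400: state=(3.477, 3.203)
t=0.600: state=(3.803, 3.088)
t=0.800: state=(4.180, 3.047)
t=1.000: state=(4.596, 3.086)
t=1.200: state=(5.026, 3.214)
t=1.400: state=(5.438, 3.442)
t=1.600: state=(5.781, 3.779)
t=1.800: state=(5.999, 4.228)
t=2.000: state=(6.036, 4.771)
t=2.200: state=(5.862, 5.360)
t=2.400: state=(5.493, 5.914)
t=2.600: state=(4.991, 6.339)
t=2.800: state=(4.445, 6.562)
t=3.000: state=(3.931, 6.558)
t=3.200: state=(3.501, 6.353)
t=3.400: state=(3.172, 6.003)
t=3.600: state=(2.946, 5.570)
t=3.800: state=(2.813, 5.107)
t=4.000: state=(2.763, 4.656)
t=4.200: state=(2.789, 4.241)
t=4.400: state=(2.883, 3.879)
t=4.600: state=(3.042, 3.577)
t=4.800: state=(3.264, 3.340)
t=5.000: state=(3.546, 3.171)
t=5.200: state=(3.885, 3.072)
t=5.400: state=(4.272, 3.049)
t=5.560: state=(4.607, 3.089)
compare at T: x=4.607, y=3.089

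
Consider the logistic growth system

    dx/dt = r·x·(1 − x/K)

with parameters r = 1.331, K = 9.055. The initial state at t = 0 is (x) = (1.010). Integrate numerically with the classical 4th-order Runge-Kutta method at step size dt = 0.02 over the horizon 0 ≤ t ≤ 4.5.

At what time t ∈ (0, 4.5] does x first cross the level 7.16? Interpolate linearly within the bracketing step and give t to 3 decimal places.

t=0.000: state=(1.010)
step 1 (dt=0.02): k1=(1.194), k2=(1.207), k3=(1.207), k4=(1.219); state += dt/6·(k1+2k2+2k3+k4)
t=0.020: state=(1.034)
t=0.040: state=(1.059)
t=0.060: state=(1.084)
continuing one RK4 step at a time; state shown every 10 steps (Δt=0.2):
t=0.200: state=(1.275)
t=0.400: state=(1.595)
t=0.600: state=(1.975)
t=0.800: state=(2.417)
t=1.000: state=(2.917)
t=1.200: state=(3.466)
t=1.400: state=(4.050)
t=1.600: state=(4.651)
t=1.800: state=(5.247)
t=2.000: state=(5.819)
t=2.200: state=(6.350)
t=2.400: state=(6.826)
t=2.540: state=(7.124)
next step: t=2.560: state=(7.164) — x has crossed 7.16
linear interpolation between t=2.540 (7.12432) and t=2.560 (7.16444) → t≈2.558

t = 2.558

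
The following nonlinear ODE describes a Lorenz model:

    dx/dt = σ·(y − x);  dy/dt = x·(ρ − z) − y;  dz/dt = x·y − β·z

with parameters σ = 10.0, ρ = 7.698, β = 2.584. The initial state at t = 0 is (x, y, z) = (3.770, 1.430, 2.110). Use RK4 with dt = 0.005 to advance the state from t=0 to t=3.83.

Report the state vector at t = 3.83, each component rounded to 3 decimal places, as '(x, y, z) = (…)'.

t=0.000: state=(3.770, 1.430, 2.110)
step 1 (dt=0.005): k1=(-23.400, 19.637, -0.061), k2=(-22.324, 19.261, 0.038), k3=(-22.360, 19.276, 0.038), k4=(-21.318, 18.915, 0.131); state += dt/6·(k1+2k2+2k3+k4)
t=0.005: state=(3.658, 1.526, 2.110)
t=0.010: state=(3.557, 1.619, 2.111)
t=0.015: state=(3.464, 1.709, 2.113)
continuing one RK4 step at a time; state shown every 40 steps (Δt=0.2):
t=0.200: state=(3.380, 4.196, 2.714)
t=0.400: state=(5.415, 6.361, 5.502)
t=0.600: state=(5.936, 5.373, 9.008)
t=0.800: state=(4.064, 3.122, 8.558)
t=1.000: state=(2.880, 2.640, 6.524)
t=1.200: state=(2.926, 3.169, 5.158)
t=1.400: state=(3.716, 4.225, 5.009)
t=1.600: state=(4.715, 5.114, 6.186)
t=1.800: state=(4.981, 4.820, 7.608)
t=2.000: state=(4.299, 3.887, 7.671)
t=2.200: state=(3.674, 3.500, 6.791)
t=2.400: state=(3.622, 3.729, 6.066)
t=2.600: state=(4.002, 4.243, 6.000)
t=2.800: state=(4.433, 4.585, 6.543)
t=3.000: state=(4.510, 4.435, 7.104)
t=3.200: state=(4.226, 4.055, 7.124)
t=3.400: state=(3.956, 3.876, 6.745)
t=3.600: state=(3.933, 3.984, 6.421)
t=3.800: state=(4.109, 4.216, 6.410)
t=3.830: state=(4.141, 4.247, 6.436)

(x, y, z) = (4.141, 4.247, 6.436)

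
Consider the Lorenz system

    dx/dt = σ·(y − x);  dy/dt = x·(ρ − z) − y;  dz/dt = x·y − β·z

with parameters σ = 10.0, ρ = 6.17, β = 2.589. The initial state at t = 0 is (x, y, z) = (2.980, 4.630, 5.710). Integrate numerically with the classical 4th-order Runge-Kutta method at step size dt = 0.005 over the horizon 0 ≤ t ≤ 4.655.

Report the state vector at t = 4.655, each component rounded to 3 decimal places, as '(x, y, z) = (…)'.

(x, y, z) = (3.647, 3.643, 5.174)

t=0.000: state=(2.980, 4.630, 5.710)
step 1 (dt=0.005): k1=(16.500, -3.259, -0.986), k2=(16.006, -3.225, -0.813), k3=(16.019, -3.227, -0.820), k4=(15.538, -3.194, -0.654); state += dt/6·(k1+2k2+2k3+k4)
t=0.005: state=(3.060, 4.614, 5.706)
t=0.010: state=(3.135, 4.598, 5.703)
t=0.015: state=(3.206, 4.583, 5.702)
continuing one RK4 step at a time; state shown every 40 steps (Δt=0.2):
t=0.200: state=(4.067, 4.025, 5.969)
t=0.400: state=(3.693, 3.458, 5.807)
t=0.600: state=(3.335, 3.233, 5.253)
t=0.800: state=(3.292, 3.344, 4.808)
t=1.000: state=(3.491, 3.623, 4.711)
t=1.200: state=(3.750, 3.859, 4.944)
t=1.400: state=(3.877, 3.888, 5.278)
t=1.600: state=(3.806, 3.734, 5.437)
t=1.800: state=(3.645, 3.570, 5.353)
t=2.000: state=(3.541, 3.516, 5.162)
t=2.200: state=(3.547, 3.575, 5.030)
t=2.400: state=(3.628, 3.675, 5.030)
t=2.600: state=(3.708, 3.737, 5.128)
t=2.800: state=(3.731, 3.725, 5.229)
t=3.000: state=(3.695, 3.669, 5.259)
t=3.200: state=(3.643, 3.621, 5.217)
t=3.400: state=(3.617, 3.613, 5.153)
t=3.600: state=(3.627, 3.639, 5.119)
t=3.800: state=(3.657, 3.672, 5.130)
t=4.000: state=(3.679, 3.686, 5.166)
t=4.200: state=(3.681, 3.677, 5.195)
t=4.400: state=(3.666, 3.657, 5.198)
t=4.600: state=(3.650, 3.644, 5.180)
t=4.655: state=(3.647, 3.643, 5.174)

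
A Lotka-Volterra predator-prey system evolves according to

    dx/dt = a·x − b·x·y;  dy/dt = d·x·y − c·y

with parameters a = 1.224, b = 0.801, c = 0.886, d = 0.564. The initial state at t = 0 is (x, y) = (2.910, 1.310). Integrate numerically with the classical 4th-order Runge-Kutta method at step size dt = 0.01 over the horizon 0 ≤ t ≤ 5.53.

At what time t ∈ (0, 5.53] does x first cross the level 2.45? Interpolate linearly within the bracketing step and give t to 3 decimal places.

t = 0.802

t=0.000: state=(2.910, 1.310)
step 1 (dt=0.01): k1=(0.508, 0.989), k2=(0.497, 0.995), k3=(0.497, 0.995), k4=(0.486, 1.001); state += dt/6·(k1+2k2+2k3+k4)
t=0.010: state=(2.915, 1.320)
t=0.020: state=(2.920, 1.330)
t=0.030: state=(2.924, 1.340)
continuing one RK4 step at a time; state shown every 20 steps (Δt=0.2):
t=0.200: state=(2.963, 1.530)
t=0.400: state=(2.903, 1.786)
t=0.600: state=(2.726, 2.057)
t=0.800: state=(2.453, 2.309)
next step: t=0.810: state=(2.438, 2.320) — x has crossed 2.45
linear interpolation between t=0.800 (2.45316) and t=0.810 (2.43776) → t≈0.802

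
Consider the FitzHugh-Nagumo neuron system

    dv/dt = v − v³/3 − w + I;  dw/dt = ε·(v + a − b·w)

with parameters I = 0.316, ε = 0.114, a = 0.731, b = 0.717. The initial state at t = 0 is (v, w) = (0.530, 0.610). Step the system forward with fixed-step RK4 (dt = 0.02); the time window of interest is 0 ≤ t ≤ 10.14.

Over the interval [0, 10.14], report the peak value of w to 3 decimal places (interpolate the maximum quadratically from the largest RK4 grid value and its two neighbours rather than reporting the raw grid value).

t=0.000: state=(0.530, 0.610)
step 1 (dt=0.02): k1=(0.186, 0.094), k2=(0.187, 0.094), k3=(0.187, 0.094), k4=(0.187, 0.094); state += dt/6·(k1+2k2+2k3+k4)
t=0.020: state=(0.534, 0.612)
t=0.040: state=(0.537, 0.614)
t=0.060: state=(0.541, 0.616)
continuing one RK4 step at a time; state shown every 25 steps (Δt=0.5):
t=0.500: state=(0.628, 0.659)
t=1.000: state=(0.730, 0.711)
t=1.500: state=(0.830, 0.767)
t=2.000: state=(0.915, 0.826)
t=2.500: state=(0.977, 0.887)
t=3.000: state=(1.009, 0.948)
t=3.500: state=(1.012, 1.007)
t=4.000: state=(0.985, 1.063)
t=4.500: state=(0.931, 1.115)
t=5.000: state=(0.847, 1.161)
t=5.500: state=(0.727, 1.200)
t=6.000: state=(0.554, 1.229)
t=6.500: state=(0.296, 1.244)
t=7.000: state=(-0.116, 1.241)
t=7.500: state=(-0.762, 1.209)
t=8.000: state=(-1.490, 1.137)
t=8.500: state=(-1.878, 1.037)
t=9.000: state=(-1.968, 0.928)
t=9.500: state=(-1.961, 0.822)
t=10.000: state=(-1.932, 0.721)
t=10.140: state=(-1.922, 0.694)
largest grid value and its neighbours: w(6.660)=1.24581, w(6.680)=1.24585, w(6.700)=1.24585
parabola through these three points peaks at t≈6.690 with w≈1.24585

max w = 1.246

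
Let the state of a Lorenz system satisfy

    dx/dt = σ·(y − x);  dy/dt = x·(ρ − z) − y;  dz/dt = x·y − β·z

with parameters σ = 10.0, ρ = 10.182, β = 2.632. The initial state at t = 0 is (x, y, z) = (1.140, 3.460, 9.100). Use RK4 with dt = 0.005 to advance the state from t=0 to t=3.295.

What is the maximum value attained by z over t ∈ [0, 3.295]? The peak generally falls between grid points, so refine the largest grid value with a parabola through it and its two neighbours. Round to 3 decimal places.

t=0.000: state=(1.140, 3.460, 9.100)
step 1 (dt=0.005): k1=(23.200, -2.227, -20.007), k2=(22.564, -2.098, -19.681), k3=(22.583, -2.101, -19.688), k4=(21.966, -1.970, -19.370); state += dt/6·(k1+2k2+2k3+k4)
t=0.005: state=(1.253, 3.450, 9.002)
t=0.010: state=(1.360, 3.440, 8.906)
t=0.015: state=(1.461, 3.432, 8.814)
continuing one RK4 step at a time; state shown every 40 steps (Δt=0.2):
t=0.200: state=(3.350, 4.043, 6.840)
t=0.400: state=(4.929, 5.795, 7.305)
t=0.600: state=(6.168, 6.320, 9.943)
t=0.800: state=(5.364, 4.610, 10.876)
t=1.000: state=(4.122, 3.769, 9.319)
t=1.200: state=(4.042, 4.280, 7.959)
t=1.400: state=(4.855, 5.351, 8.068)
t=1.600: state=(5.601, 5.742, 9.469)
t=1.800: state=(5.289, 4.909, 10.183)
t=2.000: state=(4.551, 4.290, 9.427)
t=2.200: state=(4.405, 4.513, 8.552)
t=2.400: state=(4.850, 5.134, 8.536)
t=2.600: state=(5.289, 5.387, 9.289)
t=2.800: state=(5.165, 4.972, 9.747)
t=3.000: state=(4.748, 4.581, 9.385)
t=3.200: state=(4.623, 4.668, 8.859)
t=3.295: state=(4.706, 4.830, 8.759)
largest grid value and its neighbours: z(0.745)=10.97347, z(0.750)=10.97499, z(0.755)=10.97430
parabola through these three points peaks at t≈0.751 with z≈10.97503

max z = 10.975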